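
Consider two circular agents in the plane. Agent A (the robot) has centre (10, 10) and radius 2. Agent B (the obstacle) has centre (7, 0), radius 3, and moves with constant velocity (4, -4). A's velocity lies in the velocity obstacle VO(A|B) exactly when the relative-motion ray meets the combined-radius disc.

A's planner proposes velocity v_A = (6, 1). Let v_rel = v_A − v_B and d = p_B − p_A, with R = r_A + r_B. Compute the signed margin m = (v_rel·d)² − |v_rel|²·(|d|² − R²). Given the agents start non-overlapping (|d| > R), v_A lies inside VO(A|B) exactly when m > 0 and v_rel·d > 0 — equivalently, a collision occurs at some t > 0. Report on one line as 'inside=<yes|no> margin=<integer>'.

d = (-3, -10),  |d|² = 109;  R = 2+3 = 5,  c = 109−5² = 84
v_rel = (2, 5),  |v_rel|² = 29;  v_rel·d = (2)·(-3) + (5)·(-10) = -56
29·t² + 112·t + 84 = 0  ⇒  m = (-56)² − 29·84 = 700
m = 700 > 0,  v_rel·d = -56 < 0  ⇒  outside

inside=no margin=700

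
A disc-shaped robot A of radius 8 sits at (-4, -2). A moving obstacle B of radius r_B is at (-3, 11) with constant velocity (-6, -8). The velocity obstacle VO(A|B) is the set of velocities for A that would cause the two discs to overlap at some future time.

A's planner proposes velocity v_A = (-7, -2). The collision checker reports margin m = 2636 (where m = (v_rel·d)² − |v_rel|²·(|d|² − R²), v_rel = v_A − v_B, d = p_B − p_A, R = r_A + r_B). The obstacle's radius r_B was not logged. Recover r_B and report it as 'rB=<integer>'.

m = 2636
d = (1, 13);  v_rel = (-1, 6),  |v_rel|² = 37
v_rel×d = (-1)·(13) − (6)·(1) = -19
since m = R²·37 − (-19)²:  R² = (361 + 2636) / 37 = 81
R = √81 = 9  ⇒  r_B = 9 − 8 = 1

rB=1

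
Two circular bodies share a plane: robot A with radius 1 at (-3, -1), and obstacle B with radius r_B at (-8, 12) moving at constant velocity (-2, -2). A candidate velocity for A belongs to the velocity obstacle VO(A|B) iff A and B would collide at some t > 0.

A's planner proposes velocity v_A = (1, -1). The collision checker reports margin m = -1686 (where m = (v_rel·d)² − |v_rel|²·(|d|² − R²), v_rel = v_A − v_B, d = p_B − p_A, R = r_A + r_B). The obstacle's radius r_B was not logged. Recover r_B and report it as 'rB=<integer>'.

m = -1686
d = (-5, 13);  v_rel = (3, 1),  |v_rel|² = 10
v_rel×d = (3)·(13) − (1)·(-5) = 44
since m = R²·10 − 44²:  R² = (1936 + -1686) / 10 = 25
R = √25 = 5  ⇒  r_B = 5 − 1 = 4

rB=4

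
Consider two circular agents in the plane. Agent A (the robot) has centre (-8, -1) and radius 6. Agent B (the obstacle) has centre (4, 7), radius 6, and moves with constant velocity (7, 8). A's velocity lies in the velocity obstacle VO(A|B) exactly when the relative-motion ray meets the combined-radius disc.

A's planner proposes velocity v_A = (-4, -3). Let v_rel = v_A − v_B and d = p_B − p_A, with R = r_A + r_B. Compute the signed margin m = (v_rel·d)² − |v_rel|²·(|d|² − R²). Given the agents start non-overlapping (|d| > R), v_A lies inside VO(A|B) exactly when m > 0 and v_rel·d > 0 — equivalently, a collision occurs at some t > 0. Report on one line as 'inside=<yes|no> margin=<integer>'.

d = (12, 8),  |d|² = 208;  R = 6+6 = 12,  c = 208−12² = 64
v_rel = (-11, -11),  |v_rel|² = 242;  v_rel·d = (-11)·(12) + (-11)·(8) = -220
242·t² + 440·t + 64 = 0  ⇒  m = (-220)² − 242·64 = 32912
m = 32912 > 0,  v_rel·d = -220 < 0  ⇒  outside

inside=no margin=32912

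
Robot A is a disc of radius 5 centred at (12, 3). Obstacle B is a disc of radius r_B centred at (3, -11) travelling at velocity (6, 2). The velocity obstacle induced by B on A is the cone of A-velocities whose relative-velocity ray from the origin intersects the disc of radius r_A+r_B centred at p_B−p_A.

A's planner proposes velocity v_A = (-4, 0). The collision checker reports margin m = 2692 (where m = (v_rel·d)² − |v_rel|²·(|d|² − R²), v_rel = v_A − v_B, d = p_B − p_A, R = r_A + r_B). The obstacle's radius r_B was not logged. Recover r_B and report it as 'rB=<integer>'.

m = 2692
d = (-9, -14);  v_rel = (-10, -2),  |v_rel|² = 104
v_rel×d = (-10)·(-14) − (-2)·(-9) = 122
since m = R²·104 − 122²:  R² = (14884 + 2692) / 104 = 169
R = √169 = 13  ⇒  r_B = 13 − 5 = 8

rB=8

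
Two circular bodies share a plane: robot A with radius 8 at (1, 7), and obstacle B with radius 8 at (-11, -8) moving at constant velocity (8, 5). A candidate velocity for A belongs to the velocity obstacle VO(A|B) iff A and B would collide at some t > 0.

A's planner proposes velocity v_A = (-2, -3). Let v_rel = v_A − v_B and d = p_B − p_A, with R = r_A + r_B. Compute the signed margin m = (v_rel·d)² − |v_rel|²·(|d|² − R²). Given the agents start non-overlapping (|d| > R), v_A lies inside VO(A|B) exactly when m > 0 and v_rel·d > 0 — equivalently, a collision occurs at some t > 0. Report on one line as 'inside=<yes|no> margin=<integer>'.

d = (-12, -15),  |d|² = 369;  R = 8+8 = 16,  c = 369−16² = 113
v_rel = (-10, -8),  |v_rel|² = 164;  v_rel·d = (-10)·(-12) + (-8)·(-15) = 240
164·t² − 480·t + 113 = 0  ⇒  m = 240² − 164·113 = 39068
m = 39068 > 0,  v_rel·d = 240 > 0  ⇒  inside

inside=yes margin=39068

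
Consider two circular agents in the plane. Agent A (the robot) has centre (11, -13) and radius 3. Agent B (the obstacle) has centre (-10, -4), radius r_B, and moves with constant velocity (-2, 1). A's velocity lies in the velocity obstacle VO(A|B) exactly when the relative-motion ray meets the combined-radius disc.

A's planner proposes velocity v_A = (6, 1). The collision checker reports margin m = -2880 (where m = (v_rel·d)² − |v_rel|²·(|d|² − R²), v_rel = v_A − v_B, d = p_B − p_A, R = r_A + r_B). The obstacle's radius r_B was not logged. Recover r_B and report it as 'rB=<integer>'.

m = -2880
d = (-21, 9);  v_rel = (8, 0),  |v_rel|² = 64
v_rel×d = (8)·(9) − (0)·(-21) = 72
since m = R²·64 − 72²:  R² = (5184 + -2880) / 64 = 36
R = √36 = 6  ⇒  r_B = 6 − 3 = 3

rB=3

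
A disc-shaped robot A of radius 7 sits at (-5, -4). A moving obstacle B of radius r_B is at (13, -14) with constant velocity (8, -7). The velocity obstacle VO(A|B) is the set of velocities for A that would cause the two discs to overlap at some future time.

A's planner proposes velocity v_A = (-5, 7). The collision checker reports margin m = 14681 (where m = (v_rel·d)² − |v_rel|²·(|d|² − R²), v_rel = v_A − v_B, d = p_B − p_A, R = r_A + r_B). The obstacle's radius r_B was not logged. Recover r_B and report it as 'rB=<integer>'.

m = 14681
d = (18, -10);  v_rel = (-13, 14),  |v_rel|² = 365
v_rel×d = (-13)·(-10) − (14)·(18) = -122
since m = R²·365 − (-122)²:  R² = (14884 + 14681) / 365 = 81
R = √81 = 9  ⇒  r_B = 9 − 7 = 2

rB=2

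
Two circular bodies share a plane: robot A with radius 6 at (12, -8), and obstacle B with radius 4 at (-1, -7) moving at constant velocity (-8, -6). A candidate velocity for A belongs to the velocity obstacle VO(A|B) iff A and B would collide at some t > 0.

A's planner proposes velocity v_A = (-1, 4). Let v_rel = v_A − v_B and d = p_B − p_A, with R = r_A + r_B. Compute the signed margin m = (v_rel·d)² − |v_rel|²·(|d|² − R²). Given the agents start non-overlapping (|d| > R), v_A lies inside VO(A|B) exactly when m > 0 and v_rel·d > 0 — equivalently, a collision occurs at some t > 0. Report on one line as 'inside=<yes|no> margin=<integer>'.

d = (-13, 1),  |d|² = 170;  R = 6+4 = 10,  c = 170−10² = 70
v_rel = (7, 10),  |v_rel|² = 149;  v_rel·d = (7)·(-13) + (10)·(1) = -81
149·t² + 162·t + 70 = 0  ⇒  m = (-81)² − 149·70 = -3869
m = -3869 < 0,  v_rel·d = -81 < 0  ⇒  outside

inside=no margin=-3869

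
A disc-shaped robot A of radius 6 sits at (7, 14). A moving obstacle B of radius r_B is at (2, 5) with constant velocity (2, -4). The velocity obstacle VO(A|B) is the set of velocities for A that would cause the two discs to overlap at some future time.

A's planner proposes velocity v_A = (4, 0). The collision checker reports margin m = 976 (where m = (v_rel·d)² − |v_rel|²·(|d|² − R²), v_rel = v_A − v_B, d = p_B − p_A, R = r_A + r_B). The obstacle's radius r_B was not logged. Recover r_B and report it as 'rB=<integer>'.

m = 976
d = (-5, -9);  v_rel = (2, 4),  |v_rel|² = 20
v_rel×d = (2)·(-9) − (4)·(-5) = 2
since m = R²·20 − 2²:  R² = (4 + 976) / 20 = 49
R = √49 = 7  ⇒  r_B = 7 − 6 = 1

rB=1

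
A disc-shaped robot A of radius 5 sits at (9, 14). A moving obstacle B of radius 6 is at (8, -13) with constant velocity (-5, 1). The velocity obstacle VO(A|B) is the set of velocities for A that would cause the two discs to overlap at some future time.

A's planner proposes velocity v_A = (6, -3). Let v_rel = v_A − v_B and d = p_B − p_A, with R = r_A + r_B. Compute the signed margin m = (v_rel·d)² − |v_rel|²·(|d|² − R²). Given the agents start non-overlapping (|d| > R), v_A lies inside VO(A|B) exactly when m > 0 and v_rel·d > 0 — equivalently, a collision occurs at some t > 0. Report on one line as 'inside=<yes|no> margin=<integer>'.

d = (-1, -27),  |d|² = 730;  R = 5+6 = 11,  c = 730−11² = 609
v_rel = (11, -4),  |v_rel|² = 137;  v_rel·d = (11)·(-1) + (-4)·(-27) = 97
137·t² − 194·t + 609 = 0  ⇒  m = 97² − 137·609 = -74024
m = -74024 < 0,  v_rel·d = 97 > 0  ⇒  outside

inside=no margin=-74024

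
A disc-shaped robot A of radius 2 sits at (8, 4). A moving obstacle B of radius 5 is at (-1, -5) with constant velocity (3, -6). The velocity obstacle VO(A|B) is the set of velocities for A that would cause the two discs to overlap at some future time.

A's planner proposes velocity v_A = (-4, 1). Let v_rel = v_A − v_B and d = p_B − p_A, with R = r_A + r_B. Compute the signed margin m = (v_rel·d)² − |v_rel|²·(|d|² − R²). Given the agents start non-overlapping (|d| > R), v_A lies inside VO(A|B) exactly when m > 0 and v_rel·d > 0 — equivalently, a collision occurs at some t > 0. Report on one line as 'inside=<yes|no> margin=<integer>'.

d = (-9, -9),  |d|² = 162;  R = 2+5 = 7,  c = 162−7² = 113
v_rel = (-7, 7),  |v_rel|² = 98;  v_rel·d = (-7)·(-9) + (7)·(-9) = 0
98·t² − 0·t + 113 = 0  ⇒  m = 0² − 98·113 = -11074
m = -11074 < 0,  v_rel·d = 0 = 0  ⇒  outside

inside=no margin=-11074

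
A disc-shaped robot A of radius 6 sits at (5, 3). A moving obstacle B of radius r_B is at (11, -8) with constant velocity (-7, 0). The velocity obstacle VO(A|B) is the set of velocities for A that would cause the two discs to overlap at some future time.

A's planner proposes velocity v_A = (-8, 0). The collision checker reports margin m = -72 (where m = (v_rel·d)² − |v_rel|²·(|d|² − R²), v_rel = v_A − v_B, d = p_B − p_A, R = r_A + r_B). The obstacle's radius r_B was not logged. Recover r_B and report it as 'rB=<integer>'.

m = -72
d = (6, -11);  v_rel = (-1, 0),  |v_rel|² = 1
v_rel×d = (-1)·(-11) − (0)·(6) = 11
since m = R²·1 − 11²:  R² = (121 + -72) / 1 = 49
R = √49 = 7  ⇒  r_B = 7 − 6 = 1

rB=1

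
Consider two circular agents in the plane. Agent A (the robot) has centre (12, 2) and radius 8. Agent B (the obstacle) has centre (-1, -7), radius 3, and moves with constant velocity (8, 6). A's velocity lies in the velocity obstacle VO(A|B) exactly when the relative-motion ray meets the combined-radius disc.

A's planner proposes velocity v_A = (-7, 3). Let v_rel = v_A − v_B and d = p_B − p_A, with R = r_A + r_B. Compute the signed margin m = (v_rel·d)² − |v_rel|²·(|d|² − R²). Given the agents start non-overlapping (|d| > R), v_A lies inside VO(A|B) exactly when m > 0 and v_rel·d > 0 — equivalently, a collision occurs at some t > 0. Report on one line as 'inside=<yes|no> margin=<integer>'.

d = (-13, -9),  |d|² = 250;  R = 8+3 = 11,  c = 250−11² = 129
v_rel = (-15, -3),  |v_rel|² = 234;  v_rel·d = (-15)·(-13) + (-3)·(-9) = 222
234·t² − 444·t + 129 = 0  ⇒  m = 222² − 234·129 = 19098
m = 19098 > 0,  v_rel·d = 222 > 0  ⇒  inside

inside=yes margin=19098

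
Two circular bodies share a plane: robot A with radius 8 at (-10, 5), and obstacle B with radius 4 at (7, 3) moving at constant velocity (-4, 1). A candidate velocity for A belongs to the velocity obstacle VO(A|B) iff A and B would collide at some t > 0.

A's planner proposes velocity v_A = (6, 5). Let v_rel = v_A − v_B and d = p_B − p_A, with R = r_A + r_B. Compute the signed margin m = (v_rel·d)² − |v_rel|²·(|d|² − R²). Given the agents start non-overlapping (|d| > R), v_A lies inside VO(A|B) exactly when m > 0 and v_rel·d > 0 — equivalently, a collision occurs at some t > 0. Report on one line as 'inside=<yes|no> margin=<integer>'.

d = (17, -2),  |d|² = 293;  R = 8+4 = 12,  c = 293−12² = 149
v_rel = (10, 4),  |v_rel|² = 116;  v_rel·d = (10)·(17) + (4)·(-2) = 162
116·t² − 324·t + 149 = 0  ⇒  m = 162² − 116·149 = 8960
m = 8960 > 0,  v_rel·d = 162 > 0  ⇒  inside

inside=yes margin=8960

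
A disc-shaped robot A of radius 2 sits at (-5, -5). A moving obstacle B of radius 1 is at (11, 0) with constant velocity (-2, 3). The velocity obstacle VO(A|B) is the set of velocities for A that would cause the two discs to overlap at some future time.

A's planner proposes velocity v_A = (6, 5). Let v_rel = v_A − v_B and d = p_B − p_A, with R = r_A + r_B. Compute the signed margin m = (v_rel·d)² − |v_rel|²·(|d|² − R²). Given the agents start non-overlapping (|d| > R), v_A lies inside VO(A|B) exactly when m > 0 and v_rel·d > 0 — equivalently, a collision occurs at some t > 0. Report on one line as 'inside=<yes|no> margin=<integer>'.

d = (16, 5),  |d|² = 281;  R = 2+1 = 3,  c = 281−3² = 272
v_rel = (8, 2),  |v_rel|² = 68;  v_rel·d = (8)·(16) + (2)·(5) = 138
68·t² − 276·t + 272 = 0  ⇒  m = 138² − 68·272 = 548
m = 548 > 0,  v_rel·d = 138 > 0  ⇒  inside

inside=yes margin=548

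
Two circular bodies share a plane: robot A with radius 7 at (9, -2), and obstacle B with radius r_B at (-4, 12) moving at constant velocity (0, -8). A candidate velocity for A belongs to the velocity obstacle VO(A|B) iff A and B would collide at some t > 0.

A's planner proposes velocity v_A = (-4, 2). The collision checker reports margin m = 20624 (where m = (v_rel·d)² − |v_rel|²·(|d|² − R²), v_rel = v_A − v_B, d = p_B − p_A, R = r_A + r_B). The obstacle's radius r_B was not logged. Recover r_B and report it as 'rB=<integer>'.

m = 20624
d = (-13, 14);  v_rel = (-4, 10),  |v_rel|² = 116
v_rel×d = (-4)·(14) − (10)·(-13) = 74
since m = R²·116 − 74²:  R² = (5476 + 20624) / 116 = 225
R = √225 = 15  ⇒  r_B = 15 − 7 = 8

rB=8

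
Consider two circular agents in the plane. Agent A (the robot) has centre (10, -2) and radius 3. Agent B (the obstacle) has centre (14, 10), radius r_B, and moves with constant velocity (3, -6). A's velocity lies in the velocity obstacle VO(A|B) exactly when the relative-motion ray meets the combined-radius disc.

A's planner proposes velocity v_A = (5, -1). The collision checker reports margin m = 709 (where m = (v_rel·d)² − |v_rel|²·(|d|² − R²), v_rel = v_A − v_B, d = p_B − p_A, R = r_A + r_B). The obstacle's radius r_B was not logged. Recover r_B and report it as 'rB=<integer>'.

m = 709
d = (4, 12);  v_rel = (2, 5),  |v_rel|² = 29
v_rel×d = (2)·(12) − (5)·(4) = 4
since m = R²·29 − 4²:  R² = (16 + 709) / 29 = 25
R = √25 = 5  ⇒  r_B = 5 − 3 = 2

rB=2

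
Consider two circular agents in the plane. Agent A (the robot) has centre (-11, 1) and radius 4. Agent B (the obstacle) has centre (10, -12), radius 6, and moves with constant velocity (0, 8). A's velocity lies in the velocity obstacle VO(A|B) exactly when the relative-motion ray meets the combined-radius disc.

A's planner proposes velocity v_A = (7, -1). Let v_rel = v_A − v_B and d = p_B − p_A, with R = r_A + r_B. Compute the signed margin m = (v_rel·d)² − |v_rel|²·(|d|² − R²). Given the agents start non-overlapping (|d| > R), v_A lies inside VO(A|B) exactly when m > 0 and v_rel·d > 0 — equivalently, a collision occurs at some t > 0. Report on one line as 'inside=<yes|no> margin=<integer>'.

d = (21, -13),  |d|² = 610;  R = 4+6 = 10,  c = 610−10² = 510
v_rel = (7, -9),  |v_rel|² = 130;  v_rel·d = (7)·(21) + (-9)·(-13) = 264
130·t² − 528·t + 510 = 0  ⇒  m = 264² − 130·510 = 3396
m = 3396 > 0,  v_rel·d = 264 > 0  ⇒  inside

inside=yes margin=3396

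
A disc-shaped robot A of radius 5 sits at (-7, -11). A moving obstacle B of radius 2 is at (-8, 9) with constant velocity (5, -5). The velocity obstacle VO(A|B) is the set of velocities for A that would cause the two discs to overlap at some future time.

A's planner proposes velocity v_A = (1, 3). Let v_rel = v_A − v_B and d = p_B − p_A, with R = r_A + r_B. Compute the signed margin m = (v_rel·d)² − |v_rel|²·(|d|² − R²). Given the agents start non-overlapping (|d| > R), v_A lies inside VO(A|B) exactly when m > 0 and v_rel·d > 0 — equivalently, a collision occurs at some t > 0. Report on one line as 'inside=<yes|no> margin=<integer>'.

d = (-1, 20),  |d|² = 401;  R = 5+2 = 7,  c = 401−7² = 352
v_rel = (-4, 8),  |v_rel|² = 80;  v_rel·d = (-4)·(-1) + (8)·(20) = 164
80·t² − 328·t + 352 = 0  ⇒  m = 164² − 80·352 = -1264
m = -1264 < 0,  v_rel·d = 164 > 0  ⇒  outside

inside=no margin=-1264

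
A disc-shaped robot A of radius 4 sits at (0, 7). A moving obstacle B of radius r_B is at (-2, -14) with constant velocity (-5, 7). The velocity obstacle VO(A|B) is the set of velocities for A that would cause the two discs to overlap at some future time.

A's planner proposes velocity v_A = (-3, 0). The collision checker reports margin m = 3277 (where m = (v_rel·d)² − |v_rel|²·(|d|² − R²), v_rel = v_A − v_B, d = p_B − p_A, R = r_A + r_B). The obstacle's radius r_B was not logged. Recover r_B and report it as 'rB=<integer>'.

m = 3277
d = (-2, -21);  v_rel = (2, -7),  |v_rel|² = 53
v_rel×d = (2)·(-21) − (-7)·(-2) = -56
since m = R²·53 − (-56)²:  R² = (3136 + 3277) / 53 = 121
R = √121 = 11  ⇒  r_B = 11 − 4 = 7

rB=7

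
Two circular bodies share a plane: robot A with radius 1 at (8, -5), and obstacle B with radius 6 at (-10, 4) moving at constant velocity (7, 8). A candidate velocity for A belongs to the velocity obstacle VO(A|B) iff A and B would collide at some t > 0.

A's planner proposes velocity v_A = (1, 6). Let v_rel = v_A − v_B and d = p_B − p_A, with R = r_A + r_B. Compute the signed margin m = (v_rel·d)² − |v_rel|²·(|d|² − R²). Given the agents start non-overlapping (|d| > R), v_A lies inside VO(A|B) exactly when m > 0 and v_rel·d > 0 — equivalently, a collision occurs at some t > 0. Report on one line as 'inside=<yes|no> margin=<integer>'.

d = (-18, 9),  |d|² = 405;  R = 1+6 = 7,  c = 405−7² = 356
v_rel = (-6, -2),  |v_rel|² = 40;  v_rel·d = (-6)·(-18) + (-2)·(9) = 90
40·t² − 180·t + 356 = 0  ⇒  m = 90² − 40·356 = -6140
m = -6140 < 0,  v_rel·d = 90 > 0  ⇒  outside

inside=no margin=-6140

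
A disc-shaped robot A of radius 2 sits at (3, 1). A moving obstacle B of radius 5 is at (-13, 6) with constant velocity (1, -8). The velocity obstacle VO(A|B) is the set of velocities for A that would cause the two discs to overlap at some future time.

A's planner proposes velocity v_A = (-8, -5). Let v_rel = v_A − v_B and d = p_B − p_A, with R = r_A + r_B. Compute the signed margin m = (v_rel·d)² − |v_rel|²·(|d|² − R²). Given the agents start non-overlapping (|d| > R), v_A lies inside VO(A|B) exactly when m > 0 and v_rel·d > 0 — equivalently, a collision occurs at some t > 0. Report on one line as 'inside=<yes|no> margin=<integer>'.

d = (-16, 5),  |d|² = 281;  R = 2+5 = 7,  c = 281−7² = 232
v_rel = (-9, 3),  |v_rel|² = 90;  v_rel·d = (-9)·(-16) + (3)·(5) = 159
90·t² − 318·t + 232 = 0  ⇒  m = 159² − 90·232 = 4401
m = 4401 > 0,  v_rel·d = 159 > 0  ⇒  inside

inside=yes margin=4401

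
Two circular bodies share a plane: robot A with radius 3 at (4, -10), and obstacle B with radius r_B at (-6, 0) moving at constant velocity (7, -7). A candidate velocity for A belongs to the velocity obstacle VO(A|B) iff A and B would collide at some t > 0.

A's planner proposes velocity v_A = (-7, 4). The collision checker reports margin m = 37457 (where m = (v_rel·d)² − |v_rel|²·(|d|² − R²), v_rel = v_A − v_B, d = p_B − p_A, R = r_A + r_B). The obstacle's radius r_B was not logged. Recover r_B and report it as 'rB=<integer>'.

m = 37457
d = (-10, 10);  v_rel = (-14, 11),  |v_rel|² = 317
v_rel×d = (-14)·(10) − (11)·(-10) = -30
since m = R²·317 − (-30)²:  R² = (900 + 37457) / 317 = 121
R = √121 = 11  ⇒  r_B = 11 − 3 = 8

rB=8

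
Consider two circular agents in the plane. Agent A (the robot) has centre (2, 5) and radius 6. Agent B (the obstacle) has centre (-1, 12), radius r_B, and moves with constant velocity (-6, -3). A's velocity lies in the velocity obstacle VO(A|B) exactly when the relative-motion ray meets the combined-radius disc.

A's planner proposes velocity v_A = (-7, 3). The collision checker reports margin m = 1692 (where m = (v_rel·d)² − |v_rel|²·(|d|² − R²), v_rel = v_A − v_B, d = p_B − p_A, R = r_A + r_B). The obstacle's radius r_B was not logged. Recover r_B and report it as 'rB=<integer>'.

m = 1692
d = (-3, 7);  v_rel = (-1, 6),  |v_rel|² = 37
v_rel×d = (-1)·(7) − (6)·(-3) = 11
since m = R²·37 − 11²:  R² = (121 + 1692) / 37 = 49
R = √49 = 7  ⇒  r_B = 7 − 6 = 1

rB=1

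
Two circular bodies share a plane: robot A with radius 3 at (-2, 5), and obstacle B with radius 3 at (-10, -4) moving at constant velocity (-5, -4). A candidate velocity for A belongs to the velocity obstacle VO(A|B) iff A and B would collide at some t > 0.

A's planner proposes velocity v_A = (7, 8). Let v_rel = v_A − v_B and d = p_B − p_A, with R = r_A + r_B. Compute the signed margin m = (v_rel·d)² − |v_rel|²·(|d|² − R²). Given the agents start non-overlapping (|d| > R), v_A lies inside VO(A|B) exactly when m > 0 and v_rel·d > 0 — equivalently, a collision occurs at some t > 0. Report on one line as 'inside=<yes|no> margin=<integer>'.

d = (-8, -9),  |d|² = 145;  R = 3+3 = 6,  c = 145−6² = 109
v_rel = (12, 12),  |v_rel|² = 288;  v_rel·d = (12)·(-8) + (12)·(-9) = -204
288·t² + 408·t + 109 = 0  ⇒  m = (-204)² − 288·109 = 10224
m = 10224 > 0,  v_rel·d = -204 < 0  ⇒  outside

inside=no margin=10224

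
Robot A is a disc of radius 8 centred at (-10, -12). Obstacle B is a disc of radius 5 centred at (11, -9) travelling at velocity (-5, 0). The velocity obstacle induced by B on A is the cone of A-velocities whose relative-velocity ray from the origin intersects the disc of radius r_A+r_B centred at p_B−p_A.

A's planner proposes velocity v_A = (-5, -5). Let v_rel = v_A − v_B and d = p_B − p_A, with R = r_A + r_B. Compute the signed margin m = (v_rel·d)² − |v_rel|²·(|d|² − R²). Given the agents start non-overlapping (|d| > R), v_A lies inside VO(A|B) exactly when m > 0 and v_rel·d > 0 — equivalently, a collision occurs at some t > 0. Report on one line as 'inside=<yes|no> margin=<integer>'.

d = (21, 3),  |d|² = 450;  R = 8+5 = 13,  c = 450−13² = 281
v_rel = (0, -5),  |v_rel|² = 25;  v_rel·d = (0)·(21) + (-5)·(3) = -15
25·t² + 30·t + 281 = 0  ⇒  m = (-15)² − 25·281 = -6800
m = -6800 < 0,  v_rel·d = -15 < 0  ⇒  outside

inside=no margin=-6800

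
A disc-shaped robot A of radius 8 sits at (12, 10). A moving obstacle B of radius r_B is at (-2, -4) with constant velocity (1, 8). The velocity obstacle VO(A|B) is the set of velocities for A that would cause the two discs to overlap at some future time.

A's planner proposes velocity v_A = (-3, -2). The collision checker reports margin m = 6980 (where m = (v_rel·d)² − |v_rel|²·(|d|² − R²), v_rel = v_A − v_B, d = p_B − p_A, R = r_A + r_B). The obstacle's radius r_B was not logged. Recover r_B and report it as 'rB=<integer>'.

m = 6980
d = (-14, -14);  v_rel = (-4, -10),  |v_rel|² = 116
v_rel×d = (-4)·(-14) − (-10)·(-14) = -84
since m = R²·116 − (-84)²:  R² = (7056 + 6980) / 116 = 121
R = √121 = 11  ⇒  r_B = 11 − 8 = 3

rB=3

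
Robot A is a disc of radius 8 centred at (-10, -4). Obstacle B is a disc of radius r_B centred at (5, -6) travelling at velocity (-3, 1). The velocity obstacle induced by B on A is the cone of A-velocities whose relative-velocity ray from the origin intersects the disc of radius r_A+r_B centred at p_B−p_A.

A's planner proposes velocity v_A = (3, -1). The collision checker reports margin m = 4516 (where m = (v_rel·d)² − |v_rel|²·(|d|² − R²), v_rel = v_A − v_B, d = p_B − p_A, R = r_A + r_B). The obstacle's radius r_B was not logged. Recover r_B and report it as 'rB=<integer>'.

m = 4516
d = (15, -2);  v_rel = (6, -2),  |v_rel|² = 40
v_rel×d = (6)·(-2) − (-2)·(15) = 18
since m = R²·40 − 18²:  R² = (324 + 4516) / 40 = 121
R = √121 = 11  ⇒  r_B = 11 − 8 = 3

rB=3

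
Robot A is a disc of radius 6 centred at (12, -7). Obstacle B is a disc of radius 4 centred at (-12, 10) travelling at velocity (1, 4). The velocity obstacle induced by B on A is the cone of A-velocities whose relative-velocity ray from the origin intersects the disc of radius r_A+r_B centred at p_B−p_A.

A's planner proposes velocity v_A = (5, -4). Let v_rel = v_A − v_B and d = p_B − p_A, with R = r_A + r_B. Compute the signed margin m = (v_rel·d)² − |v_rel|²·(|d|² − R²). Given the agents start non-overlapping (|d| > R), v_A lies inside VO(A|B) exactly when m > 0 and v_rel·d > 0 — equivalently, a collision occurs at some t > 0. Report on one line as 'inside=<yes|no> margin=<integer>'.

d = (-24, 17),  |d|² = 865;  R = 6+4 = 10,  c = 865−10² = 765
v_rel = (4, -8),  |v_rel|² = 80;  v_rel·d = (4)·(-24) + (-8)·(17) = -232
80·t² + 464·t + 765 = 0  ⇒  m = (-232)² − 80·765 = -7376
m = -7376 < 0,  v_rel·d = -232 < 0  ⇒  outside

inside=no margin=-7376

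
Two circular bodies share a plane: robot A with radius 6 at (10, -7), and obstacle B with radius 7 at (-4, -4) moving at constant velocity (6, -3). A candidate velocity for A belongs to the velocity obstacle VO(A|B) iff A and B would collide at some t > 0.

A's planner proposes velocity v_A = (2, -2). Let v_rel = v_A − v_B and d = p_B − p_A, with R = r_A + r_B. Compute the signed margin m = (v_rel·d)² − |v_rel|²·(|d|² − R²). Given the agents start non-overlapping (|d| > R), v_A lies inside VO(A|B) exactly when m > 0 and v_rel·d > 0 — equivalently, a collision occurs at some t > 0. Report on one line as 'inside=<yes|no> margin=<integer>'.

d = (-14, 3),  |d|² = 205;  R = 6+7 = 13,  c = 205−13² = 36
v_rel = (-4, 1),  |v_rel|² = 17;  v_rel·d = (-4)·(-14) + (1)·(3) = 59
17·t² − 118·t + 36 = 0  ⇒  m = 59² − 17·36 = 2869
m = 2869 > 0,  v_rel·d = 59 > 0  ⇒  inside

inside=yes margin=2869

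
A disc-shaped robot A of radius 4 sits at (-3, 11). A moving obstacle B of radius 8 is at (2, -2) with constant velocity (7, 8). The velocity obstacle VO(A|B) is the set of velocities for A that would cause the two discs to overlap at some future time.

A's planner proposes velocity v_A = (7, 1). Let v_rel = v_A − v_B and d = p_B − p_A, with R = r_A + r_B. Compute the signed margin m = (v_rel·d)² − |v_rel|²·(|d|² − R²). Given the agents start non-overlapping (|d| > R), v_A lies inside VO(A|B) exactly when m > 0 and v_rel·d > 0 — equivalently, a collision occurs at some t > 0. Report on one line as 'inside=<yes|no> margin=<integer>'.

d = (5, -13),  |d|² = 194;  R = 4+8 = 12,  c = 194−12² = 50
v_rel = (0, -7),  |v_rel|² = 49;  v_rel·d = (0)·(5) + (-7)·(-13) = 91
49·t² − 182·t + 50 = 0  ⇒  m = 91² − 49·50 = 5831
m = 5831 > 0,  v_rel·d = 91 > 0  ⇒  inside

inside=yes margin=5831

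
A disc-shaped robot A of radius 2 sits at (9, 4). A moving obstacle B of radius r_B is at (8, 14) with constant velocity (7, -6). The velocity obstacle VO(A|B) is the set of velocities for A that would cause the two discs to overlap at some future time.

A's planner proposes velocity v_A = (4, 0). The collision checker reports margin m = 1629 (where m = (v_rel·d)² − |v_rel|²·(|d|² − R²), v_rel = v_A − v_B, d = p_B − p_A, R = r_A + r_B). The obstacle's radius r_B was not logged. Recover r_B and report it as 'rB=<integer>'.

m = 1629
d = (-1, 10);  v_rel = (-3, 6),  |v_rel|² = 45
v_rel×d = (-3)·(10) − (6)·(-1) = -24
since m = R²·45 − (-24)²:  R² = (576 + 1629) / 45 = 49
R = √49 = 7  ⇒  r_B = 7 − 2 = 5

rB=5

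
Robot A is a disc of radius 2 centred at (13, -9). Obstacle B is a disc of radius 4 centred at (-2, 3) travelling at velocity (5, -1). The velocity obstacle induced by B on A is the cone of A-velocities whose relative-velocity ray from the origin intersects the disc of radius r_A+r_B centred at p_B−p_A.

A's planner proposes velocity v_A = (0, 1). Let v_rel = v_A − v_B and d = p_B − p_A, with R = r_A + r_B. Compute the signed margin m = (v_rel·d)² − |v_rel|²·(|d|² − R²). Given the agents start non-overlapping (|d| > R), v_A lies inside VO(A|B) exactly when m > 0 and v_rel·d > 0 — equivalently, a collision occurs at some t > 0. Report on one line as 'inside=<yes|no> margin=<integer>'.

d = (-15, 12),  |d|² = 369;  R = 2+4 = 6,  c = 369−6² = 333
v_rel = (-5, 2),  |v_rel|² = 29;  v_rel·d = (-5)·(-15) + (2)·(12) = 99
29·t² − 198·t + 333 = 0  ⇒  m = 99² − 29·333 = 144
m = 144 > 0,  v_rel·d = 99 > 0  ⇒  inside

inside=yes margin=144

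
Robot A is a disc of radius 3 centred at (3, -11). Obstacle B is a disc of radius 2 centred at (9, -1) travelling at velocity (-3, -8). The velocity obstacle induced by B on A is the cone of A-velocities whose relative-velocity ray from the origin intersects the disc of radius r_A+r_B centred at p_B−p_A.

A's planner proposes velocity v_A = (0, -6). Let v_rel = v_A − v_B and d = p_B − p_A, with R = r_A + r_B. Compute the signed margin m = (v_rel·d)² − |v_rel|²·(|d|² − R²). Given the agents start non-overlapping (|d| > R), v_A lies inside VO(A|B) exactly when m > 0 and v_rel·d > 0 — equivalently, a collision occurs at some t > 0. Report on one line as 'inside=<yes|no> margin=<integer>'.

d = (6, 10),  |d|² = 136;  R = 3+2 = 5,  c = 136−5² = 111
v_rel = (3, 2),  |v_rel|² = 13;  v_rel·d = (3)·(6) + (2)·(10) = 38
13·t² − 76·t + 111 = 0  ⇒  m = 38² − 13·111 = 1
m = 1 > 0,  v_rel·d = 38 > 0  ⇒  inside

inside=yes margin=1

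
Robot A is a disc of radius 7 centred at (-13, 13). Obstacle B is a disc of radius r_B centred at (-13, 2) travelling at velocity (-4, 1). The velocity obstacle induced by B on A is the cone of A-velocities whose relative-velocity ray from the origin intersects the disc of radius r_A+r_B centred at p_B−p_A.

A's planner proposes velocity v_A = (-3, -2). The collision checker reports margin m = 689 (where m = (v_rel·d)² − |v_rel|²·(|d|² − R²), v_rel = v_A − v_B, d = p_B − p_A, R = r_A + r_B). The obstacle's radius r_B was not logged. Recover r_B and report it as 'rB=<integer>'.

m = 689
d = (0, -11);  v_rel = (1, -3),  |v_rel|² = 10
v_rel×d = (1)·(-11) − (-3)·(0) = -11
since m = R²·10 − (-11)²:  R² = (121 + 689) / 10 = 81
R = √81 = 9  ⇒  r_B = 9 − 7 = 2

rB=2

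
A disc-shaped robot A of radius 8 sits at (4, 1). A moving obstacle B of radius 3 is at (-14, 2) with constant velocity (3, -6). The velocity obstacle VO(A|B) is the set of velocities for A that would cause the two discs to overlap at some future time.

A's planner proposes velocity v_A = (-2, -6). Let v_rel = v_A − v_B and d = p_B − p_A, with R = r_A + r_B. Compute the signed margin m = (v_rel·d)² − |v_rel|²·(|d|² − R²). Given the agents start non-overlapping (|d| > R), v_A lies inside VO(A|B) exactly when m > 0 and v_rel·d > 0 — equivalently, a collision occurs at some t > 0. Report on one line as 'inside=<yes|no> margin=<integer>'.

d = (-18, 1),  |d|² = 325;  R = 8+3 = 11,  c = 325−11² = 204
v_rel = (-5, 0),  |v_rel|² = 25;  v_rel·d = (-5)·(-18) + (0)·(1) = 90
25·t² − 180·t + 204 = 0  ⇒  m = 90² − 25·204 = 3000
m = 3000 > 0,  v_rel·d = 90 > 0  ⇒  inside

inside=yes margin=3000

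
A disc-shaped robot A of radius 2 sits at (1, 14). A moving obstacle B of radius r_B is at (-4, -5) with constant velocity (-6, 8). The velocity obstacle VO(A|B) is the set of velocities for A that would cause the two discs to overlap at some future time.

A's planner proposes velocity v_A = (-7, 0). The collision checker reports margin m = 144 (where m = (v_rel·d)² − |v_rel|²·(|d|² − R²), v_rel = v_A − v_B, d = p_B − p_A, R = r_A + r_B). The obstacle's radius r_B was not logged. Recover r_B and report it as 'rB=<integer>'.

m = 144
d = (-5, -19);  v_rel = (-1, -8),  |v_rel|² = 65
v_rel×d = (-1)·(-19) − (-8)·(-5) = -21
since m = R²·65 − (-21)²:  R² = (441 + 144) / 65 = 9
R = √9 = 3  ⇒  r_B = 3 − 2 = 1

rB=1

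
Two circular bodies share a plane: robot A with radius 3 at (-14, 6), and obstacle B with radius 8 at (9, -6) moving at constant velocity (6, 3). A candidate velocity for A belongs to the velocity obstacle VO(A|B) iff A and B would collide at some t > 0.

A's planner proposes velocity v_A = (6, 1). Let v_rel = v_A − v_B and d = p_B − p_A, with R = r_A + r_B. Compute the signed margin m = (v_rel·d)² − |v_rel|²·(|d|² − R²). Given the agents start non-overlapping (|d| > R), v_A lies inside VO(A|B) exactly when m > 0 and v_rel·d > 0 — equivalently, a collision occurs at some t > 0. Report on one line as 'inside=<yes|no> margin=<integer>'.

d = (23, -12),  |d|² = 673;  R = 3+8 = 11,  c = 673−11² = 552
v_rel = (0, -2),  |v_rel|² = 4;  v_rel·d = (0)·(23) + (-2)·(-12) = 24
4·t² − 48·t + 552 = 0  ⇒  m = 24² − 4·552 = -1632
m = -1632 < 0,  v_rel·d = 24 > 0  ⇒  outside

inside=no margin=-1632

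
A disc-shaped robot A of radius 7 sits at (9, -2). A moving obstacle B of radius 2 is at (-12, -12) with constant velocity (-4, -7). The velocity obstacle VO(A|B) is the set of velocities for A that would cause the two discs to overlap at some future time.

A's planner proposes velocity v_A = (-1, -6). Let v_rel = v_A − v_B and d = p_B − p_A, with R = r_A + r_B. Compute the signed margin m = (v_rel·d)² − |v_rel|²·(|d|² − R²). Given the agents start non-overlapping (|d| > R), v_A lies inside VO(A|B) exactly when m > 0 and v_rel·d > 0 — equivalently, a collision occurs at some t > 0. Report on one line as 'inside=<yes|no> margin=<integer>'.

d = (-21, -10),  |d|² = 541;  R = 7+2 = 9,  c = 541−9² = 460
v_rel = (3, 1),  |v_rel|² = 10;  v_rel·d = (3)·(-21) + (1)·(-10) = -73
10·t² + 146·t + 460 = 0  ⇒  m = (-73)² − 10·460 = 729
m = 729 > 0,  v_rel·d = -73 < 0  ⇒  outside

inside=no margin=729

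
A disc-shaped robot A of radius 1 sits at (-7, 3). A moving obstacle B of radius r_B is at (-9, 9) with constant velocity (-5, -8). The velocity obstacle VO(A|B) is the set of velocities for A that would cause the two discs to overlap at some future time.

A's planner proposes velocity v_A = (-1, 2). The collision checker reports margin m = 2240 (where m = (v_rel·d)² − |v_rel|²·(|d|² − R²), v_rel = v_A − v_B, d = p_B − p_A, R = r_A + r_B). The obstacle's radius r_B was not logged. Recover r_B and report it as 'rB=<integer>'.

m = 2240
d = (-2, 6);  v_rel = (4, 10),  |v_rel|² = 116
v_rel×d = (4)·(6) − (10)·(-2) = 44
since m = R²·116 − 44²:  R² = (1936 + 2240) / 116 = 36
R = √36 = 6  ⇒  r_B = 6 − 1 = 5

rB=5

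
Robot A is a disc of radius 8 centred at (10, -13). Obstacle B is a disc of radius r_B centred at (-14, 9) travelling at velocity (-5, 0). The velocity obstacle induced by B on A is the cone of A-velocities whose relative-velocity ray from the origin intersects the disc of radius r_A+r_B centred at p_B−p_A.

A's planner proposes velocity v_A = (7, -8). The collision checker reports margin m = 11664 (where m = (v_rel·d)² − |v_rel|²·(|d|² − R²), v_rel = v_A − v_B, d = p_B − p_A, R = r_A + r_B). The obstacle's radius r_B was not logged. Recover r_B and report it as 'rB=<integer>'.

m = 11664
d = (-24, 22);  v_rel = (12, -8),  |v_rel|² = 208
v_rel×d = (12)·(22) − (-8)·(-24) = 72
since m = R²·208 − 72²:  R² = (5184 + 11664) / 208 = 81
R = √81 = 9  ⇒  r_B = 9 − 8 = 1

rB=1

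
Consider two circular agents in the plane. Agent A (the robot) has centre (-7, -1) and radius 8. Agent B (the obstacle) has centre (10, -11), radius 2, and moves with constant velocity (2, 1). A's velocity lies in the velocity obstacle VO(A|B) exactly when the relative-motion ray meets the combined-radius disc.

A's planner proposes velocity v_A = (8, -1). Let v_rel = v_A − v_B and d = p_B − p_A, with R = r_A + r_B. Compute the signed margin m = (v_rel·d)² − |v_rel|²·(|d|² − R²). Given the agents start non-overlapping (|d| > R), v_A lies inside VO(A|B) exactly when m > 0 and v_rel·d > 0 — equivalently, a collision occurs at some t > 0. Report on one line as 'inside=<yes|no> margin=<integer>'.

d = (17, -10),  |d|² = 389;  R = 8+2 = 10,  c = 389−10² = 289
v_rel = (6, -2),  |v_rel|² = 40;  v_rel·d = (6)·(17) + (-2)·(-10) = 122
40·t² − 244·t + 289 = 0  ⇒  m = 122² − 40·289 = 3324
m = 3324 > 0,  v_rel·d = 122 > 0  ⇒  inside

inside=yes margin=3324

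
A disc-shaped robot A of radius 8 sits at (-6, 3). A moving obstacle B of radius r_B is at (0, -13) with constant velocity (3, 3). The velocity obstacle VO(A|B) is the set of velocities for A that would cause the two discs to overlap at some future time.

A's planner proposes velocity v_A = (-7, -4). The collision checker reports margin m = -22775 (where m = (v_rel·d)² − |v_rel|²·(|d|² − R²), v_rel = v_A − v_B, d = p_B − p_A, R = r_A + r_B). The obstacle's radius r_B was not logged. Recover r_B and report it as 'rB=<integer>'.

m = -22775
d = (6, -16);  v_rel = (-10, -7),  |v_rel|² = 149
v_rel×d = (-10)·(-16) − (-7)·(6) = 202
since m = R²·149 − 202²:  R² = (40804 + -22775) / 149 = 121
R = √121 = 11  ⇒  r_B = 11 − 8 = 3

rB=3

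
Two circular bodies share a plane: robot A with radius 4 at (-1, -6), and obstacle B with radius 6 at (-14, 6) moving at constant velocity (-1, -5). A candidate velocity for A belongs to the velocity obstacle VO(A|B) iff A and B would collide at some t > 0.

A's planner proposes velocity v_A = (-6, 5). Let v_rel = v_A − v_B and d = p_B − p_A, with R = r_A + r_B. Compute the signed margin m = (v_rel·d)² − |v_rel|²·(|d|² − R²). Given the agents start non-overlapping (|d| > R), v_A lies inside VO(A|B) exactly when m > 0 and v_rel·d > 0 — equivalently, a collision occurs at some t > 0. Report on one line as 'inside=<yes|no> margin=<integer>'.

d = (-13, 12),  |d|² = 313;  R = 4+6 = 10,  c = 313−10² = 213
v_rel = (-5, 10),  |v_rel|² = 125;  v_rel·d = (-5)·(-13) + (10)·(12) = 185
125·t² − 370·t + 213 = 0  ⇒  m = 185² − 125·213 = 7600
m = 7600 > 0,  v_rel·d = 185 > 0  ⇒  inside

inside=yes margin=7600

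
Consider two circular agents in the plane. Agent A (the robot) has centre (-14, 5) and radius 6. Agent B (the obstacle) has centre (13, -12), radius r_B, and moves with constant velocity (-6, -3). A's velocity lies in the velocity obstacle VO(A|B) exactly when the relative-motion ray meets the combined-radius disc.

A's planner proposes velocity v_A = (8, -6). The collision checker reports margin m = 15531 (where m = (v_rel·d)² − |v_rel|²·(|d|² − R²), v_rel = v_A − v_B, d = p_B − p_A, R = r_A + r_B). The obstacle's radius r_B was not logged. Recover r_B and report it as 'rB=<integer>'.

m = 15531
d = (27, -17);  v_rel = (14, -3),  |v_rel|² = 205
v_rel×d = (14)·(-17) − (-3)·(27) = -157
since m = R²·205 − (-157)²:  R² = (24649 + 15531) / 205 = 196
R = √196 = 14  ⇒  r_B = 14 − 6 = 8

rB=8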